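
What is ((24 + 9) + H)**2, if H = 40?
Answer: 5329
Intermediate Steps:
((24 + 9) + H)**2 = ((24 + 9) + 40)**2 = (33 + 40)**2 = 73**2 = 5329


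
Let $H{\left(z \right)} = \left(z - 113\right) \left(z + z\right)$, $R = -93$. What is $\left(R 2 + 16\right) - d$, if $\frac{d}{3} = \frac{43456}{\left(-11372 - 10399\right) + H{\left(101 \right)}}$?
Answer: $- \frac{1327594}{8065} \approx -164.61$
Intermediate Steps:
$H{\left(z \right)} = 2 z \left(-113 + z\right)$ ($H{\left(z \right)} = \left(-113 + z\right) 2 z = 2 z \left(-113 + z\right)$)
$d = - \frac{43456}{8065}$ ($d = 3 \frac{43456}{\left(-11372 - 10399\right) + 2 \cdot 101 \left(-113 + 101\right)} = 3 \frac{43456}{-21771 + 2 \cdot 101 \left(-12\right)} = 3 \frac{43456}{-21771 - 2424} = 3 \frac{43456}{-24195} = 3 \cdot 43456 \left(- \frac{1}{24195}\right) = 3 \left(- \frac{43456}{24195}\right) = - \frac{43456}{8065} \approx -5.3882$)
$\left(R 2 + 16\right) - d = \left(\left(-93\right) 2 + 16\right) - - \frac{43456}{8065} = \left(-186 + 16\right) + \frac{43456}{8065} = -170 + \frac{43456}{8065} = - \frac{1327594}{8065}$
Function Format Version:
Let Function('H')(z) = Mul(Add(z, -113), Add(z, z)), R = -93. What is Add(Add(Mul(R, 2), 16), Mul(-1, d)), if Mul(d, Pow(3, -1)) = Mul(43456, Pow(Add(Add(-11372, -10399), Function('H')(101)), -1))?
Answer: Rational(-1327594, 8065) ≈ -164.61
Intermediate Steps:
Function('H')(z) = Mul(2, z, Add(-113, z)) (Function('H')(z) = Mul(Add(-113, z), Mul(2, z)) = Mul(2, z, Add(-113, z)))
d = Rational(-43456, 8065) (d = Mul(3, Mul(43456, Pow(Add(Add(-11372, -10399), Mul(2, 101, Add(-113, 101))), -1))) = Mul(3, Mul(43456, Pow(Add(-21771, Mul(2, 101, -12)), -1))) = Mul(3, Mul(43456, Pow(Add(-21771, -2424), -1))) = Mul(3, Mul(43456, Pow(-24195, -1))) = Mul(3, Mul(43456, Rational(-1, 24195))) = Mul(3, Rational(-43456, 24195)) = Rational(-43456, 8065) ≈ -5.3882)
Add(Add(Mul(R, 2), 16), Mul(-1, d)) = Add(Add(Mul(-93, 2), 16), Mul(-1, Rational(-43456, 8065))) = Add(Add(-186, 16), Rational(43456, 8065)) = Add(-170, Rational(43456, 8065)) = Rational(-1327594, 8065)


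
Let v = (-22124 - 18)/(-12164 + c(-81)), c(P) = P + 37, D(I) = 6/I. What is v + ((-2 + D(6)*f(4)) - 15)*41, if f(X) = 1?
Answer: -3993153/6104 ≈ -654.19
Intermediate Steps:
c(P) = 37 + P
v = 11071/6104 (v = (-22124 - 18)/(-12164 + (37 - 81)) = -22142/(-12164 - 44) = -22142/(-12208) = -22142*(-1/12208) = 11071/6104 ≈ 1.8137)
v + ((-2 + D(6)*f(4)) - 15)*41 = 11071/6104 + ((-2 + (6/6)*1) - 15)*41 = 11071/6104 + ((-2 + (6*(⅙))*1) - 15)*41 = 11071/6104 + ((-2 + 1*1) - 15)*41 = 11071/6104 + ((-2 + 1) - 15)*41 = 11071/6104 + (-1 - 15)*41 = 11071/6104 - 16*41 = 11071/6104 - 656 = -3993153/6104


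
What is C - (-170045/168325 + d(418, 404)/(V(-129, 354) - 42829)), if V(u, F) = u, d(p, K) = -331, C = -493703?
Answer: -713982482986703/1446181070 ≈ -4.9370e+5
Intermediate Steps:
C - (-170045/168325 + d(418, 404)/(V(-129, 354) - 42829)) = -493703 - (-170045/168325 - 331/(-129 - 42829)) = -493703 - (-170045*1/168325 - 331/(-42958)) = -493703 - (-34009/33665 - 331*(-1/42958)) = -493703 - (-34009/33665 + 331/42958) = -493703 - 1*(-1449815507/1446181070) = -493703 + 1449815507/1446181070 = -713982482986703/1446181070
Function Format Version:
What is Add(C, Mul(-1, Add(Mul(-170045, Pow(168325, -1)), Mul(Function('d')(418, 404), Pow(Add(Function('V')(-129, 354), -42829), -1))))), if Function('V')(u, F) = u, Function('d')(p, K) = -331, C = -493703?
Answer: Rational(-713982482986703, 1446181070) ≈ -4.9370e+5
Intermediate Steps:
Add(C, Mul(-1, Add(Mul(-170045, Pow(168325, -1)), Mul(Function('d')(418, 404), Pow(Add(Function('V')(-129, 354), -42829), -1))))) = Add(-493703, Mul(-1, Add(Mul(-170045, Pow(168325, -1)), Mul(-331, Pow(Add(-129, -42829), -1))))) = Add(-493703, Mul(-1, Add(Mul(-170045, Rational(1, 168325)), Mul(-331, Pow(-42958, -1))))) = Add(-493703, Mul(-1, Add(Rational(-34009, 33665), Mul(-331, Rational(-1, 42958))))) = Add(-493703, Mul(-1, Add(Rational(-34009, 33665), Rational(331, 42958)))) = Add(-493703, Mul(-1, Rational(-1449815507, 1446181070))) = Add(-493703, Rational(1449815507, 1446181070)) = Rational(-713982482986703, 1446181070)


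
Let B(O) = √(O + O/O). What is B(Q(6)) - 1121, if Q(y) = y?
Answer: -1121 + √7 ≈ -1118.4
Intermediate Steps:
B(O) = √(1 + O) (B(O) = √(O + 1) = √(1 + O))
B(Q(6)) - 1121 = √(1 + 6) - 1121 = √7 - 1121 = -1121 + √7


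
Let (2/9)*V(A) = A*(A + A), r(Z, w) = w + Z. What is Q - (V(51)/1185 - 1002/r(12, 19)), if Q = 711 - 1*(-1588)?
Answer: 28305152/12245 ≈ 2311.6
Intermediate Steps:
r(Z, w) = Z + w
V(A) = 9*A² (V(A) = 9*(A*(A + A))/2 = 9*(A*(2*A))/2 = 9*(2*A²)/2 = 9*A²)
Q = 2299 (Q = 711 + 1588 = 2299)
Q - (V(51)/1185 - 1002/r(12, 19)) = 2299 - ((9*51²)/1185 - 1002/(12 + 19)) = 2299 - ((9*2601)*(1/1185) - 1002/31) = 2299 - (23409*(1/1185) - 1002*1/31) = 2299 - (7803/395 - 1002/31) = 2299 - 1*(-153897/12245) = 2299 + 153897/12245 = 28305152/12245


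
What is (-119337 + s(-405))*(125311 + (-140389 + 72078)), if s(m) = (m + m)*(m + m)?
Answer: 30595491000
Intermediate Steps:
s(m) = 4*m² (s(m) = (2*m)*(2*m) = 4*m²)
(-119337 + s(-405))*(125311 + (-140389 + 72078)) = (-119337 + 4*(-405)²)*(125311 + (-140389 + 72078)) = (-119337 + 4*164025)*(125311 - 68311) = (-119337 + 656100)*57000 = 536763*57000 = 30595491000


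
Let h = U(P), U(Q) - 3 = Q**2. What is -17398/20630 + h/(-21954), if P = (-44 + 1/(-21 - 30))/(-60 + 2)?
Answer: -1671333831033199/1981432268999640 ≈ -0.84350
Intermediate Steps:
P = 2245/2958 (P = (-44 + 1/(-51))/(-58) = (-44 - 1/51)*(-1/58) = -2245/51*(-1/58) = 2245/2958 ≈ 0.75896)
U(Q) = 3 + Q**2
h = 31289317/8749764 (h = 3 + (2245/2958)**2 = 3 + 5040025/8749764 = 31289317/8749764 ≈ 3.5760)
-17398/20630 + h/(-21954) = -17398/20630 + (31289317/8749764)/(-21954) = -17398*1/20630 + (31289317/8749764)*(-1/21954) = -8699/10315 - 31289317/192092318856 = -1671333831033199/1981432268999640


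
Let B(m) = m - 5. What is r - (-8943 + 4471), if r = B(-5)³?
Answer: 3472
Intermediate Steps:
B(m) = -5 + m
r = -1000 (r = (-5 - 5)³ = (-10)³ = -1000)
r - (-8943 + 4471) = -1000 - (-8943 + 4471) = -1000 - 1*(-4472) = -1000 + 4472 = 3472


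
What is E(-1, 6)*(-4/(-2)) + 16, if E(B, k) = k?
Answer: 28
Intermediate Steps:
E(-1, 6)*(-4/(-2)) + 16 = 6*(-4/(-2)) + 16 = 6*(-4*(-½)) + 16 = 6*2 + 16 = 12 + 16 = 28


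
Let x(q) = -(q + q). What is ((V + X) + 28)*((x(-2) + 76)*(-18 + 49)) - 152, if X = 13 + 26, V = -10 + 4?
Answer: 151128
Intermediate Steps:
V = -6
X = 39
x(q) = -2*q
((V + X) + 28)*((x(-2) + 76)*(-18 + 49)) - 152 = ((-6 + 39) + 28)*((-2*(-2) + 76)*(-18 + 49)) - 152 = (33 + 28)*((4 + 76)*31) - 152 = 61*(80*31) - 152 = 61*2480 - 152 = 151280 - 152 = 151128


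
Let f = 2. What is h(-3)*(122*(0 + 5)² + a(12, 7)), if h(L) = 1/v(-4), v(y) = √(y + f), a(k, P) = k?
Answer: -1531*I*√2 ≈ -2165.2*I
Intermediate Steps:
v(y) = √(2 + y) (v(y) = √(y + 2) = √(2 + y))
h(L) = -I*√2/2 (h(L) = 1/(√(2 - 4)) = 1/(√(-2)) = 1/(I*√2) = -I*√2/2)
h(-3)*(122*(0 + 5)² + a(12, 7)) = (-I*√2/2)*(122*(0 + 5)² + 12) = (-I*√2/2)*(122*5² + 12) = (-I*√2/2)*(122*25 + 12) = (-I*√2/2)*(3050 + 12) = -I*√2/2*3062 = -1531*I*√2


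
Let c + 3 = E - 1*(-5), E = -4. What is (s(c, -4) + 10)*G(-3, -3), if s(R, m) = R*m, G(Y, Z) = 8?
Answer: 144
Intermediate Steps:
c = -2 (c = -3 + (-4 - 1*(-5)) = -3 + (-4 + 5) = -3 + 1 = -2)
(s(c, -4) + 10)*G(-3, -3) = (-2*(-4) + 10)*8 = (8 + 10)*8 = 18*8 = 144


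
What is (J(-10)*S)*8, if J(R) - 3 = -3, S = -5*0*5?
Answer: 0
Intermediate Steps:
S = 0 (S = 0*5 = 0)
J(R) = 0 (J(R) = 3 - 3 = 0)
(J(-10)*S)*8 = (0*0)*8 = 0*8 = 0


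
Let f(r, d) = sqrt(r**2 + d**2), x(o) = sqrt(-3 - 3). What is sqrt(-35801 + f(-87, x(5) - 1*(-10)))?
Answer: sqrt(-35801 + sqrt(7663 + 20*I*sqrt(6))) ≈ 0.0007 + 188.98*I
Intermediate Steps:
x(o) = I*sqrt(6) (x(o) = sqrt(-6) = I*sqrt(6))
f(r, d) = sqrt(d**2 + r**2)
sqrt(-35801 + f(-87, x(5) - 1*(-10))) = sqrt(-35801 + sqrt((I*sqrt(6) - 1*(-10))**2 + (-87)**2)) = sqrt(-35801 + sqrt((I*sqrt(6) + 10)**2 + 7569)) = sqrt(-35801 + sqrt((10 + I*sqrt(6))**2 + 7569)) = sqrt(-35801 + sqrt(7569 + (10 + I*sqrt(6))**2))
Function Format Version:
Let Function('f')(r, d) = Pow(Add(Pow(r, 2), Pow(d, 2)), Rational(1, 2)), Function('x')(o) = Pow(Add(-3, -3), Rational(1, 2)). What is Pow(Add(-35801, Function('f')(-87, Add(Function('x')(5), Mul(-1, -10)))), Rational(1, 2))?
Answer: Pow(Add(-35801, Pow(Add(7663, Mul(20, I, Pow(6, Rational(1, 2)))), Rational(1, 2))), Rational(1, 2)) ≈ Add(0.0007, Mul(188.98, I))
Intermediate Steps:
Function('x')(o) = Mul(I, Pow(6, Rational(1, 2))) (Function('x')(o) = Pow(-6, Rational(1, 2)) = Mul(I, Pow(6, Rational(1, 2))))
Function('f')(r, d) = Pow(Add(Pow(d, 2), Pow(r, 2)), Rational(1, 2))
Pow(Add(-35801, Function('f')(-87, Add(Function('x')(5), Mul(-1, -10)))), Rational(1, 2)) = Pow(Add(-35801, Pow(Add(Pow(Add(Mul(I, Pow(6, Rational(1, 2))), Mul(-1, -10)), 2), Pow(-87, 2)), Rational(1, 2))), Rational(1, 2)) = Pow(Add(-35801, Pow(Add(Pow(Add(Mul(I, Pow(6, Rational(1, 2))), 10), 2), 7569), Rational(1, 2))), Rational(1, 2)) = Pow(Add(-35801, Pow(Add(Pow(Add(10, Mul(I, Pow(6, Rational(1, 2)))), 2), 7569), Rational(1, 2))), Rational(1, 2)) = Pow(Add(-35801, Pow(Add(7569, Pow(Add(10, Mul(I, Pow(6, Rational(1, 2)))), 2)), Rational(1, 2))), Rational(1, 2))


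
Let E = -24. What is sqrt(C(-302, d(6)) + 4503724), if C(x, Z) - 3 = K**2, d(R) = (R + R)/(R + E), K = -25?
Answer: 4*sqrt(281522) ≈ 2122.3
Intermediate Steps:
d(R) = 2*R/(-24 + R) (d(R) = (R + R)/(R - 24) = (2*R)/(-24 + R) = 2*R/(-24 + R))
C(x, Z) = 628 (C(x, Z) = 3 + (-25)**2 = 3 + 625 = 628)
sqrt(C(-302, d(6)) + 4503724) = sqrt(628 + 4503724) = sqrt(4504352) = 4*sqrt(281522)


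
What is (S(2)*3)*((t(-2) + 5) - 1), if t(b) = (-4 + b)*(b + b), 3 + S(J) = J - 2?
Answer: -252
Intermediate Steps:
S(J) = -5 + J (S(J) = -3 + (J - 2) = -3 + (-2 + J) = -5 + J)
t(b) = 2*b*(-4 + b) (t(b) = (-4 + b)*(2*b) = 2*b*(-4 + b))
(S(2)*3)*((t(-2) + 5) - 1) = ((-5 + 2)*3)*((2*(-2)*(-4 - 2) + 5) - 1) = (-3*3)*((2*(-2)*(-6) + 5) - 1) = -9*((24 + 5) - 1) = -9*(29 - 1) = -9*28 = -252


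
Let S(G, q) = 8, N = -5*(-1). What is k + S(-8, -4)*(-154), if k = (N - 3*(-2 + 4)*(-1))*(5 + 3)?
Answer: -1144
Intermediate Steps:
N = 5
k = 88 (k = (5 - 3*(-2 + 4)*(-1))*(5 + 3) = (5 - 6*(-1))*8 = (5 + 6)*8 = 11*8 = 88)
k + S(-8, -4)*(-154) = 88 + 8*(-154) = 88 - 1232 = -1144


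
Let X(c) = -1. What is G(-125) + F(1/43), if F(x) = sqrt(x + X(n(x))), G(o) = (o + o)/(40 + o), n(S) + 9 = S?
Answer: 50/17 + I*sqrt(1806)/43 ≈ 2.9412 + 0.9883*I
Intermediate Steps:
n(S) = -9 + S
G(o) = 2*o/(40 + o) (G(o) = (2*o)/(40 + o) = 2*o/(40 + o))
F(x) = sqrt(-1 + x) (F(x) = sqrt(x - 1) = sqrt(-1 + x))
G(-125) + F(1/43) = 2*(-125)/(40 - 125) + sqrt(-1 + 1/43) = 2*(-125)/(-85) + sqrt(-1 + 1/43) = 2*(-125)*(-1/85) + sqrt(-42/43) = 50/17 + I*sqrt(1806)/43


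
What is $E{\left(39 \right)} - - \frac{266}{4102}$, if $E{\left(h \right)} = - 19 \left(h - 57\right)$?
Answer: $\frac{100225}{293} \approx 342.06$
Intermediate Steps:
$E{\left(h \right)} = 1083 - 19 h$ ($E{\left(h \right)} = - 19 \left(-57 + h\right) = 1083 - 19 h$)
$E{\left(39 \right)} - - \frac{266}{4102} = \left(1083 - 741\right) - - \frac{266}{4102} = \left(1083 - 741\right) - \left(-266\right) \frac{1}{4102} = 342 - - \frac{19}{293} = 342 + \frac{19}{293} = \frac{100225}{293}$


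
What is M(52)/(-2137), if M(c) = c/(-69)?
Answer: 52/147453 ≈ 0.00035265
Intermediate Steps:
M(c) = -c/69 (M(c) = c*(-1/69) = -c/69)
M(52)/(-2137) = -1/69*52/(-2137) = -52/69*(-1/2137) = 52/147453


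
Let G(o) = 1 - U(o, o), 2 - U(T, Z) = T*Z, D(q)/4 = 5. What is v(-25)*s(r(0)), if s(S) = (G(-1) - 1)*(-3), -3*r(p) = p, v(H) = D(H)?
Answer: 60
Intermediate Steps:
D(q) = 20 (D(q) = 4*5 = 20)
v(H) = 20
U(T, Z) = 2 - T*Z
G(o) = -1 + o**2 (G(o) = 1 - (2 - o*o) = 1 - (2 - o**2) = 1 + (-2 + o**2) = -1 + o**2)
r(p) = -p/3
s(S) = 3 (s(S) = ((-1 + (-1)**2) - 1)*(-3) = ((-1 + 1) - 1)*(-3) = (0 - 1)*(-3) = -1*(-3) = 3)
v(-25)*s(r(0)) = 20*3 = 60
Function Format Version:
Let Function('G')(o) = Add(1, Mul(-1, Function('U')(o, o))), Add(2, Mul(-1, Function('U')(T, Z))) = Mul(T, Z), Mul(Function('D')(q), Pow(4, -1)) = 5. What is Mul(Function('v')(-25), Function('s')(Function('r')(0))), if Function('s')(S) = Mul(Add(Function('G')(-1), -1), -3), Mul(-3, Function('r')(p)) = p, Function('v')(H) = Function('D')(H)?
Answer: 60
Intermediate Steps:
Function('D')(q) = 20 (Function('D')(q) = Mul(4, 5) = 20)
Function('v')(H) = 20
Function('U')(T, Z) = Add(2, Mul(-1, T, Z)) (Function('U')(T, Z) = Add(2, Mul(-1, Mul(T, Z))) = Add(2, Mul(-1, T, Z)))
Function('G')(o) = Add(-1, Pow(o, 2)) (Function('G')(o) = Add(1, Mul(-1, Add(2, Mul(-1, o, o)))) = Add(1, Mul(-1, Add(2, Mul(-1, Pow(o, 2))))) = Add(1, Add(-2, Pow(o, 2))) = Add(-1, Pow(o, 2)))
Function('r')(p) = Mul(Rational(-1, 3), p)
Function('s')(S) = 3 (Function('s')(S) = Mul(Add(Add(-1, Pow(-1, 2)), -1), -3) = Mul(Add(Add(-1, 1), -1), -3) = Mul(Add(0, -1), -3) = Mul(-1, -3) = 3)
Mul(Function('v')(-25), Function('s')(Function('r')(0))) = Mul(20, 3) = 60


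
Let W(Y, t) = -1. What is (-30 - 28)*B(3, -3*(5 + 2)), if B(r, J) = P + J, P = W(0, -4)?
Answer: 1276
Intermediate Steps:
P = -1
B(r, J) = -1 + J
(-30 - 28)*B(3, -3*(5 + 2)) = (-30 - 28)*(-1 - 3*(5 + 2)) = -58*(-1 - 3*7) = -58*(-1 - 21) = -58*(-22) = 1276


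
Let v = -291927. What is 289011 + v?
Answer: -2916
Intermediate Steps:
289011 + v = 289011 - 291927 = -2916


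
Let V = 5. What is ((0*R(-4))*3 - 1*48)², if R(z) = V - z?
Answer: 2304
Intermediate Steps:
R(z) = 5 - z
((0*R(-4))*3 - 1*48)² = ((0*(5 - 1*(-4)))*3 - 1*48)² = ((0*(5 + 4))*3 - 48)² = ((0*9)*3 - 48)² = (0*3 - 48)² = (0 - 48)² = (-48)² = 2304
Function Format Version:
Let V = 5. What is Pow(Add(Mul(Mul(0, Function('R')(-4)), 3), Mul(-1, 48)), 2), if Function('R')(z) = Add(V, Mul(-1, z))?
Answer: 2304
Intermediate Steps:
Function('R')(z) = Add(5, Mul(-1, z))
Pow(Add(Mul(Mul(0, Function('R')(-4)), 3), Mul(-1, 48)), 2) = Pow(Add(Mul(Mul(0, Add(5, Mul(-1, -4))), 3), Mul(-1, 48)), 2) = Pow(Add(Mul(Mul(0, Add(5, 4)), 3), -48), 2) = Pow(Add(Mul(Mul(0, 9), 3), -48), 2) = Pow(Add(Mul(0, 3), -48), 2) = Pow(Add(0, -48), 2) = Pow(-48, 2) = 2304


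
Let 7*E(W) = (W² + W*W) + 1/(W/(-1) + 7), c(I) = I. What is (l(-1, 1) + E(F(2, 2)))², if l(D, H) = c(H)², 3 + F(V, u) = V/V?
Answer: 18496/3969 ≈ 4.6601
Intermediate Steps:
F(V, u) = -2 (F(V, u) = -3 + V/V = -3 + 1 = -2)
l(D, H) = H²
E(W) = 1/(7*(7 - W)) + 2*W²/7 (E(W) = ((W² + W*W) + 1/(W/(-1) + 7))/7 = ((W² + W²) + 1/(W*(-1) + 7))/7 = (2*W² + 1/(-W + 7))/7 = (2*W² + 1/(7 - W))/7 = (1/(7 - W) + 2*W²)/7 = 1/(7*(7 - W)) + 2*W²/7)
(l(-1, 1) + E(F(2, 2)))² = (1² + (-1 - 14*(-2)² + 2*(-2)³)/(7*(-7 - 2)))² = (1 + (⅐)*(-1 - 14*4 + 2*(-8))/(-9))² = (1 + (⅐)*(-⅑)*(-1 - 56 - 16))² = (1 + (⅐)*(-⅑)*(-73))² = (1 + 73/63)² = (136/63)² = 18496/3969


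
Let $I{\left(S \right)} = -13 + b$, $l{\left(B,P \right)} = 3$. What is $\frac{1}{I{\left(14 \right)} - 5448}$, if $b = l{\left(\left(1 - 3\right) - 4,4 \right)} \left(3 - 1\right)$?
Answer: $- \frac{1}{5455} \approx -0.00018332$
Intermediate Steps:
$b = 6$ ($b = 3 \left(3 - 1\right) = 3 \cdot 2 = 6$)
$I{\left(S \right)} = -7$ ($I{\left(S \right)} = -13 + 6 = -7$)
$\frac{1}{I{\left(14 \right)} - 5448} = \frac{1}{-7 - 5448} = \frac{1}{-5455} = - \frac{1}{5455}$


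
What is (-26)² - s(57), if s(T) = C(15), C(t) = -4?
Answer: 680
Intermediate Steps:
s(T) = -4
(-26)² - s(57) = (-26)² - 1*(-4) = 676 + 4 = 680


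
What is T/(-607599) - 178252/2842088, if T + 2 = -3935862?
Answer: 2769441526771/431712456678 ≈ 6.4150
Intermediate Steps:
T = -3935864 (T = -2 - 3935862 = -3935864)
T/(-607599) - 178252/2842088 = -3935864/(-607599) - 178252/2842088 = -3935864*(-1/607599) - 178252*1/2842088 = 3935864/607599 - 44563/710522 = 2769441526771/431712456678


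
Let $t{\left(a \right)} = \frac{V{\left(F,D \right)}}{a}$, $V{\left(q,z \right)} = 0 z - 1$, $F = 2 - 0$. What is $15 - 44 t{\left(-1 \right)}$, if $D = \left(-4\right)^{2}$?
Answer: $-29$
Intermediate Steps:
$F = 2$ ($F = 2 + 0 = 2$)
$D = 16$
$V{\left(q,z \right)} = -1$ ($V{\left(q,z \right)} = 0 - 1 = -1$)
$t{\left(a \right)} = - \frac{1}{a}$
$15 - 44 t{\left(-1 \right)} = 15 - 44 \left(- \frac{1}{-1}\right) = 15 - 44 \left(\left(-1\right) \left(-1\right)\right) = 15 - 44 = -29$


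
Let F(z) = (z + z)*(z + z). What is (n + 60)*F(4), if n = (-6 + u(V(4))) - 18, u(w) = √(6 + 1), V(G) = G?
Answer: 2304 + 64*√7 ≈ 2473.3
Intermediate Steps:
u(w) = √7
F(z) = 4*z² (F(z) = (2*z)*(2*z) = 4*z²)
n = -24 + √7 (n = (-6 + √7) - 18 = -24 + √7 ≈ -21.354)
(n + 60)*F(4) = ((-24 + √7) + 60)*(4*4²) = (36 + √7)*(4*16) = (36 + √7)*64 = 2304 + 64*√7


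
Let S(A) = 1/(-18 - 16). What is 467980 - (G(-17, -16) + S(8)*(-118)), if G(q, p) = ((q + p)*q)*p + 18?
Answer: 8107887/17 ≈ 4.7693e+5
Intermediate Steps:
G(q, p) = 18 + p*q*(p + q) (G(q, p) = ((p + q)*q)*p + 18 = (q*(p + q))*p + 18 = p*q*(p + q) + 18 = 18 + p*q*(p + q))
S(A) = -1/34 (S(A) = 1/(-34) = -1/34)
467980 - (G(-17, -16) + S(8)*(-118)) = 467980 - ((18 - 16*(-17)² - 17*(-16)²) - 1/34*(-118)) = 467980 - ((18 - 16*289 - 17*256) + 59/17) = 467980 - ((18 - 4624 - 4352) + 59/17) = 467980 - (-8958 + 59/17) = 467980 - 1*(-152227/17) = 467980 + 152227/17 = 8107887/17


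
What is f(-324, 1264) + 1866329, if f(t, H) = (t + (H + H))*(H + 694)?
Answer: 6181761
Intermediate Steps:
f(t, H) = (694 + H)*(t + 2*H) (f(t, H) = (t + 2*H)*(694 + H) = (694 + H)*(t + 2*H))
f(-324, 1264) + 1866329 = (2*1264² + 694*(-324) + 1388*1264 + 1264*(-324)) + 1866329 = (2*1597696 - 224856 + 1754432 - 409536) + 1866329 = (3195392 - 224856 + 1754432 - 409536) + 1866329 = 4315432 + 1866329 = 6181761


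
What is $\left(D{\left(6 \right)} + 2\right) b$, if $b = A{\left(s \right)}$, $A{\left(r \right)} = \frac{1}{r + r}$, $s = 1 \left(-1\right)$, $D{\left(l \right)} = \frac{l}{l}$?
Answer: $- \frac{3}{2} \approx -1.5$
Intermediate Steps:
$D{\left(l \right)} = 1$
$s = -1$
$A{\left(r \right)} = \frac{1}{2 r}$
$b = - \frac{1}{2}$ ($b = \frac{1}{2 \left(-1\right)} = \frac{1}{2} \left(-1\right) = - \frac{1}{2} \approx -0.5$)
$\left(D{\left(6 \right)} + 2\right) b = \left(1 + 2\right) \left(- \frac{1}{2}\right) = 3 \left(- \frac{1}{2}\right) = - \frac{3}{2}$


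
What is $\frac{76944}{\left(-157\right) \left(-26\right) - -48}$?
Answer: $\frac{5496}{295} \approx 18.63$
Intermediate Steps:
$\frac{76944}{\left(-157\right) \left(-26\right) - -48} = \frac{76944}{4082 + 48} = \frac{76944}{4130} = 76944 \cdot \frac{1}{4130} = \frac{5496}{295}$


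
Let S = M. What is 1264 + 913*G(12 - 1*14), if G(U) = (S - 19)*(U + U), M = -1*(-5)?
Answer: 52392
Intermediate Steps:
M = 5
S = 5
G(U) = -28*U (G(U) = (5 - 19)*(U + U) = -28*U)
1264 + 913*G(12 - 1*14) = 1264 + 913*(-28*(12 - 1*14)) = 1264 + 913*(-28*(12 - 14)) = 1264 + 913*(-28*(-2)) = 1264 + 913*56 = 1264 + 51128 = 52392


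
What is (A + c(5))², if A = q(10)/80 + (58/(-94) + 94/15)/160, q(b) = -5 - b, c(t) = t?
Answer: 299026329889/12723840000 ≈ 23.501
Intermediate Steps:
A = -17167/112800 (A = (-5 - 1*10)/80 + (58/(-94) + 94/15)/160 = (-5 - 10)*(1/80) + (58*(-1/94) + 94*(1/15))*(1/160) = -15*1/80 + (-29/47 + 94/15)*(1/160) = -3/16 + (3983/705)*(1/160) = -3/16 + 3983/112800 = -17167/112800 ≈ -0.15219)
(A + c(5))² = (-17167/112800 + 5)² = (546833/112800)² = 299026329889/12723840000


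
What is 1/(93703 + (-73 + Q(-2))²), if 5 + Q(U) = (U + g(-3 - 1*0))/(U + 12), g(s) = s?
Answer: 4/399461 ≈ 1.0013e-5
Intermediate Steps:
Q(U) = -5 + (-3 + U)/(12 + U) (Q(U) = -5 + (U + (-3 - 1*0))/(U + 12) = -5 + (U + (-3 + 0))/(12 + U) = -5 + (U - 3)/(12 + U) = -5 + (-3 + U)/(12 + U))
1/(93703 + (-73 + Q(-2))²) = 1/(93703 + (-73 + (-63 - 4*(-2))/(12 - 2))²) = 1/(93703 + (-73 + (-63 + 8)/10)²) = 1/(93703 + (-73 + (⅒)*(-55))²) = 1/(93703 + (-73 - 11/2)²) = 1/(93703 + (-157/2)²) = 1/(93703 + 24649/4) = 1/(399461/4) = 4/399461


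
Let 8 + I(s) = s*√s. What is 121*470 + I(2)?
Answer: 56862 + 2*√2 ≈ 56865.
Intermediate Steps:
I(s) = -8 + s^(3/2) (I(s) = -8 + s*√s = -8 + s^(3/2))
121*470 + I(2) = 121*470 + (-8 + 2^(3/2)) = 56870 + (-8 + 2*√2) = 56862 + 2*√2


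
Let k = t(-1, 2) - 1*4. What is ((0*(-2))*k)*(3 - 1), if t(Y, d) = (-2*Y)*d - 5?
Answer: 0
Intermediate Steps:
t(Y, d) = -5 - 2*Y*d (t(Y, d) = -2*Y*d - 5 = -5 - 2*Y*d)
k = -5 (k = (-5 - 2*(-1)*2) - 1*4 = (-5 + 4) - 4 = -1 - 4 = -5)
((0*(-2))*k)*(3 - 1) = ((0*(-2))*(-5))*(3 - 1) = (0*(-5))*2 = 0*2 = 0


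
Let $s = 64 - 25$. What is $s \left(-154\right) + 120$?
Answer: $-5886$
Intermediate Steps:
$s = 39$
$s \left(-154\right) + 120 = 39 \left(-154\right) + 120 = -6006 + 120 = -5886$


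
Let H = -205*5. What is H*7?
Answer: -7175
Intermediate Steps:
H = -1025
H*7 = -1025*7 = -7175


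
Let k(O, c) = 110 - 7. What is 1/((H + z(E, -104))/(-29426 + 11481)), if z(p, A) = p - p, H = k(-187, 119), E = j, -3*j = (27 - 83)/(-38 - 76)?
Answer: -17945/103 ≈ -174.22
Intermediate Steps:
k(O, c) = 103
j = -28/171 (j = -(27 - 83)/(3*(-38 - 76)) = -(-56)/(3*(-114)) = -(-56)*(-1)/(3*114) = -⅓*28/57 = -28/171 ≈ -0.16374)
E = -28/171 ≈ -0.16374
H = 103
z(p, A) = 0
1/((H + z(E, -104))/(-29426 + 11481)) = 1/((103 + 0)/(-29426 + 11481)) = 1/(103/(-17945)) = 1/(103*(-1/17945)) = 1/(-103/17945) = -17945/103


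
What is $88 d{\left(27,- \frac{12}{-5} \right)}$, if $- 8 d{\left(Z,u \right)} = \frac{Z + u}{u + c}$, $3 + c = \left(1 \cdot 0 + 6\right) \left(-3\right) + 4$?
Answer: $\frac{1617}{73} \approx 22.151$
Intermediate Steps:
$c = -17$ ($c = -3 + \left(\left(1 \cdot 0 + 6\right) \left(-3\right) + 4\right) = -3 + \left(\left(0 + 6\right) \left(-3\right) + 4\right) = -3 + \left(6 \left(-3\right) + 4\right) = -3 + \left(-18 + 4\right) = -3 - 14 = -17$)
$d{\left(Z,u \right)} = - \frac{Z + u}{8 \left(-17 + u\right)}$ ($d{\left(Z,u \right)} = - \frac{\left(Z + u\right) \frac{1}{u - 17}}{8} = - \frac{\left(Z + u\right) \frac{1}{-17 + u}}{8} = - \frac{\frac{1}{-17 + u} \left(Z + u\right)}{8} = - \frac{Z + u}{8 \left(-17 + u\right)}$)
$88 d{\left(27,- \frac{12}{-5} \right)} = 88 \frac{\left(-1\right) 27 - - \frac{12}{-5}}{8 \left(-17 - \frac{12}{-5}\right)} = 88 \frac{-27 - \left(-12\right) \left(- \frac{1}{5}\right)}{8 \left(-17 - - \frac{12}{5}\right)} = 88 \frac{-27 - \frac{12}{5}}{8 \left(-17 + \frac{12}{5}\right)} = 88 \frac{-27 - \frac{12}{5}}{8 \left(- \frac{73}{5}\right)} = 88 \cdot \frac{1}{8} \left(- \frac{5}{73}\right) \left(- \frac{147}{5}\right) = 88 \cdot \frac{147}{584} = \frac{1617}{73}$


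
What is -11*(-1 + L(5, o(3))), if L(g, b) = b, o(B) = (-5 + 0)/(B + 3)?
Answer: 121/6 ≈ 20.167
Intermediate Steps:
o(B) = -5/(3 + B)
-11*(-1 + L(5, o(3))) = -11*(-1 - 5/(3 + 3)) = -11*(-1 - 5/6) = -11*(-11/6) = 121/6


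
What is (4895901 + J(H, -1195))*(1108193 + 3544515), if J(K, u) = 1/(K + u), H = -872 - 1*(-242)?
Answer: 41572035888929392/1825 ≈ 2.2779e+13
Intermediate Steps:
H = -630 (H = -872 + 242 = -630)
(4895901 + J(H, -1195))*(1108193 + 3544515) = (4895901 + 1/(-630 - 1195))*(1108193 + 3544515) = (4895901 + 1/(-1825))*4652708 = (4895901 - 1/1825)*4652708 = (8935019324/1825)*4652708 = 41572035888929392/1825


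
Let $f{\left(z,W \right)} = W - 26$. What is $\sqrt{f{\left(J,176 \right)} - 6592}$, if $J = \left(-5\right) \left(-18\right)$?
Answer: $i \sqrt{6442} \approx 80.262 i$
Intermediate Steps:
$J = 90$
$f{\left(z,W \right)} = -26 + W$
$\sqrt{f{\left(J,176 \right)} - 6592} = \sqrt{\left(-26 + 176\right) - 6592} = \sqrt{150 - 6592} = \sqrt{-6442} = i \sqrt{6442}$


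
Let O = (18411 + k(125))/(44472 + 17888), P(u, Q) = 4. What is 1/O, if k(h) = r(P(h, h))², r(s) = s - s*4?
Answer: 12472/3711 ≈ 3.3608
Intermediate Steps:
r(s) = -3*s (r(s) = s - 4*s = -3*s)
k(h) = 144 (k(h) = (-3*4)² = (-12)² = 144)
O = 3711/12472 (O = (18411 + 144)/(44472 + 17888) = 18555/62360 = 18555*(1/62360) = 3711/12472 ≈ 0.29755)
1/O = 1/(3711/12472) = 12472/3711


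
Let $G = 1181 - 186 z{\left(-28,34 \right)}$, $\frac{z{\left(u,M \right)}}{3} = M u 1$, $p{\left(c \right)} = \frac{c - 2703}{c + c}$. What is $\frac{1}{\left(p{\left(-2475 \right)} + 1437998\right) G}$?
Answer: $\frac{825}{631608761953561} \approx 1.3062 \cdot 10^{-12}$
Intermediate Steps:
$p{\left(c \right)} = \frac{-2703 + c}{2 c}$
$z{\left(u,M \right)} = 3 M u$ ($z{\left(u,M \right)} = 3 M u 1 = 3 M u$)
$G = 532397$ ($G = 1181 - 186 \cdot 3 \cdot 34 \left(-28\right) = 1181 - -531216 = 1181 + 531216 = 532397$)
$\frac{1}{\left(p{\left(-2475 \right)} + 1437998\right) G} = \frac{1}{\left(\frac{-2703 - 2475}{2 \left(-2475\right)} + 1437998\right) 532397} = \frac{1}{\frac{1}{2} \left(- \frac{1}{2475}\right) \left(-5178\right) + 1437998} \cdot \frac{1}{532397} = \frac{1}{\frac{863}{825} + 1437998} \cdot \frac{1}{532397} = \frac{1}{\frac{1186349213}{825}} \cdot \frac{1}{532397} = \frac{825}{1186349213} \cdot \frac{1}{532397} = \frac{825}{631608761953561}$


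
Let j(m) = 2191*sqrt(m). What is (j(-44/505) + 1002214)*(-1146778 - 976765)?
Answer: -2128244524202 - 9305365426*I*sqrt(5555)/505 ≈ -2.1282e+12 - 1.3734e+9*I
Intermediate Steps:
(j(-44/505) + 1002214)*(-1146778 - 976765) = (2191*sqrt(-44/505) + 1002214)*(-1146778 - 976765) = (2191*sqrt(-44*1/505) + 1002214)*(-2123543) = (2191*sqrt(-44/505) + 1002214)*(-2123543) = (2191*(2*I*sqrt(5555)/505) + 1002214)*(-2123543) = (4382*I*sqrt(5555)/505 + 1002214)*(-2123543) = (1002214 + 4382*I*sqrt(5555)/505)*(-2123543) = -2128244524202 - 9305365426*I*sqrt(5555)/505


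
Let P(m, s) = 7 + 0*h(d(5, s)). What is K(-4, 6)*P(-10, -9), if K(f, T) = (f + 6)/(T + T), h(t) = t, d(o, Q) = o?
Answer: 7/6 ≈ 1.1667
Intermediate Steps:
K(f, T) = (6 + f)/(2*T) (K(f, T) = (6 + f)/((2*T)) = (6 + f)*(1/(2*T)) = (6 + f)/(2*T))
P(m, s) = 7 (P(m, s) = 7 + 0*5 = 7 + 0 = 7)
K(-4, 6)*P(-10, -9) = ((1/2)*(6 - 4)/6)*7 = ((1/2)*(1/6)*2)*7 = (1/6)*7 = 7/6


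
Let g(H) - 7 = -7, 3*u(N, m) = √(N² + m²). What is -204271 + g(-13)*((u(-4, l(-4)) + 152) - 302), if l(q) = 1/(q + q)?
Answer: -204271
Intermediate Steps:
l(q) = 1/(2*q)
u(N, m) = √(N² + m²)/3
g(H) = 0 (g(H) = 7 - 7 = 0)
-204271 + g(-13)*((u(-4, l(-4)) + 152) - 302) = -204271 + 0*((√((-4)² + ((½)/(-4))²)/3 + 152) - 302) = -204271 + 0*((√(16 + ((½)*(-¼))²)/3 + 152) - 302) = -204271 + 0*((√(16 + (-⅛)²)/3 + 152) - 302) = -204271 + 0*((√(16 + 1/64)/3 + 152) - 302) = -204271 + 0*((√(1025/64)/3 + 152) - 302) = -204271 + 0*(((5*√41/8)/3 + 152) - 302) = -204271 + 0*((5*√41/24 + 152) - 302) = -204271 + 0*((152 + 5*√41/24) - 302) = -204271 + 0*(-150 + 5*√41/24) = -204271 + 0 = -204271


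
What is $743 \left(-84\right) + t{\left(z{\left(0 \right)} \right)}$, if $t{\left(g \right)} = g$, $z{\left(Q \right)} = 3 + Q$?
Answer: $-62409$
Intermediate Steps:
$743 \left(-84\right) + t{\left(z{\left(0 \right)} \right)} = 743 \left(-84\right) + \left(3 + 0\right) = -62412 + 3 = -62409$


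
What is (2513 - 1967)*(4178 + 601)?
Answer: 2609334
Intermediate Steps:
(2513 - 1967)*(4178 + 601) = 546*4779 = 2609334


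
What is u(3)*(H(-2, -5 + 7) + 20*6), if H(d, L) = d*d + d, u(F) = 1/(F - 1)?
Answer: 61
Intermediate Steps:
u(F) = 1/(-1 + F)
H(d, L) = d + d² (H(d, L) = d² + d = d + d²)
u(3)*(H(-2, -5 + 7) + 20*6) = (-2*(1 - 2) + 20*6)/(-1 + 3) = (-2*(-1) + 120)/2 = (2 + 120)/2 = (½)*122 = 61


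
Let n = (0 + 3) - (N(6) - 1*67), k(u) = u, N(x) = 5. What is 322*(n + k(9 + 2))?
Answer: 24472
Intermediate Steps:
n = 65 (n = (0 + 3) - (5 - 1*67) = 3 - (5 - 67) = 3 - 1*(-62) = 3 + 62 = 65)
322*(n + k(9 + 2)) = 322*(65 + (9 + 2)) = 322*(65 + 11) = 322*76 = 24472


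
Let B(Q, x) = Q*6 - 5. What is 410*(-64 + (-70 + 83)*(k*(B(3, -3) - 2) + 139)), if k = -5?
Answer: 421480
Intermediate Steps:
B(Q, x) = -5 + 6*Q (B(Q, x) = 6*Q - 5 = -5 + 6*Q)
410*(-64 + (-70 + 83)*(k*(B(3, -3) - 2) + 139)) = 410*(-64 + (-70 + 83)*(-5*((-5 + 6*3) - 2) + 139)) = 410*(-64 + 13*(-5*((-5 + 18) - 2) + 139)) = 410*(-64 + 13*(-5*(13 - 2) + 139)) = 410*(-64 + 13*(-5*11 + 139)) = 410*(-64 + 13*(-55 + 139)) = 410*(-64 + 13*84) = 410*(-64 + 1092) = 410*1028 = 421480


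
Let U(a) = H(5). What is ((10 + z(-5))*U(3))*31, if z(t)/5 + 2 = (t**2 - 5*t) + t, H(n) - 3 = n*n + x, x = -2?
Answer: 181350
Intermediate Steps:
H(n) = 1 + n**2 (H(n) = 3 + (n*n - 2) = 3 + (n**2 - 2) = 3 + (-2 + n**2) = 1 + n**2)
U(a) = 26 (U(a) = 1 + 5**2 = 1 + 25 = 26)
z(t) = -10 - 20*t + 5*t**2 (z(t) = -10 + 5*((t**2 - 5*t) + t) = -10 + 5*(t**2 - 4*t) = -10 + (-20*t + 5*t**2) = -10 - 20*t + 5*t**2)
((10 + z(-5))*U(3))*31 = ((10 + (-10 - 20*(-5) + 5*(-5)**2))*26)*31 = ((10 + (-10 + 100 + 5*25))*26)*31 = ((10 + (-10 + 100 + 125))*26)*31 = ((10 + 215)*26)*31 = (225*26)*31 = 5850*31 = 181350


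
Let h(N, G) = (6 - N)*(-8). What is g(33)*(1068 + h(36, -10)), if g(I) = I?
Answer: 43164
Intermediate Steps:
h(N, G) = -48 + 8*N
g(33)*(1068 + h(36, -10)) = 33*(1068 + (-48 + 8*36)) = 33*(1068 + (-48 + 288)) = 33*(1068 + 240) = 33*1308 = 43164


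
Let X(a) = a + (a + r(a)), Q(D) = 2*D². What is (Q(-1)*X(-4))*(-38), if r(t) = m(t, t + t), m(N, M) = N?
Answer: 912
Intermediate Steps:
r(t) = t
X(a) = 3*a (X(a) = a + (a + a) = a + 2*a = 3*a)
(Q(-1)*X(-4))*(-38) = ((2*(-1)²)*(3*(-4)))*(-38) = ((2*1)*(-12))*(-38) = (2*(-12))*(-38) = -24*(-38) = 912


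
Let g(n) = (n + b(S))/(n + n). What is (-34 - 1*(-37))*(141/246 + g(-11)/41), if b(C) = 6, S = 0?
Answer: 783/451 ≈ 1.7361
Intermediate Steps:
g(n) = (6 + n)/(2*n) (g(n) = (n + 6)/(n + n) = (6 + n)/((2*n)) = (6 + n)*(1/(2*n)) = (6 + n)/(2*n))
(-34 - 1*(-37))*(141/246 + g(-11)/41) = (-34 - 1*(-37))*(141/246 + ((½)*(6 - 11)/(-11))/41) = (-34 + 37)*(141*(1/246) + ((½)*(-1/11)*(-5))*(1/41)) = 3*(47/82 + (5/22)*(1/41)) = 3*(47/82 + 5/902) = 3*(261/451) = 783/451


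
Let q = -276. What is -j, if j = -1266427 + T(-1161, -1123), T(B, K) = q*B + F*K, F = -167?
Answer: 758450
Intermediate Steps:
T(B, K) = -276*B - 167*K
j = -758450 (j = -1266427 + (-276*(-1161) - 167*(-1123)) = -1266427 + (320436 + 187541) = -1266427 + 507977 = -758450)
-j = -1*(-758450) = 758450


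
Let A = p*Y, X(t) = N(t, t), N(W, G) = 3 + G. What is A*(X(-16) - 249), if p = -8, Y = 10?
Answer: 20960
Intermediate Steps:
X(t) = 3 + t
A = -80 (A = -8*10 = -80)
A*(X(-16) - 249) = -80*((3 - 16) - 249) = -80*(-13 - 249) = -80*(-262) = 20960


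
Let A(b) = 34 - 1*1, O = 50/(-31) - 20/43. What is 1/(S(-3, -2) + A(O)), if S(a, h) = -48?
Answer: -1/15 ≈ -0.066667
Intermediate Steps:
O = -2770/1333 (O = 50*(-1/31) - 20*1/43 = -50/31 - 20/43 = -2770/1333 ≈ -2.0780)
A(b) = 33 (A(b) = 34 - 1 = 33)
1/(S(-3, -2) + A(O)) = 1/(-48 + 33) = 1/(-15) = -1/15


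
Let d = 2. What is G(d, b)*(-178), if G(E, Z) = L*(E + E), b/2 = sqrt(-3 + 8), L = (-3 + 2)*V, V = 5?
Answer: 3560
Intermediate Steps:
L = -5 (L = (-3 + 2)*5 = -1*5 = -5)
b = 2*sqrt(5) (b = 2*sqrt(-3 + 8) = 2*sqrt(5) ≈ 4.4721)
G(E, Z) = -10*E (G(E, Z) = -5*(E + E) = -10*E)
G(d, b)*(-178) = -10*2*(-178) = -20*(-178) = 3560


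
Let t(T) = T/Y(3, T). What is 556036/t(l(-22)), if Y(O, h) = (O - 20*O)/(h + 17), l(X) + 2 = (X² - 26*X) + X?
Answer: -2641171/90214 ≈ -29.277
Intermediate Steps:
l(X) = -2 + X² - 25*X (l(X) = -2 + ((X² - 26*X) + X) = -2 + (X² - 25*X) = -2 + X² - 25*X)
Y(O, h) = -19*O/(17 + h) (Y(O, h) = (-19*O)/(17 + h) = -19*O/(17 + h))
t(T) = T*(-17/57 - T/57) (t(T) = T/((-19*3/(17 + T))) = T/((-57/(17 + T))) = T*(-17/57 - T/57))
556036/t(l(-22)) = 556036/((-(-2 + (-22)² - 25*(-22))*(17 + (-2 + (-22)² - 25*(-22)))/57)) = 556036/((-(-2 + 484 + 550)*(17 + (-2 + 484 + 550))/57)) = 556036/((-1/57*1032*(17 + 1032))) = 556036/((-1/57*1032*1049)) = 556036/(-360856/19) = 556036*(-19/360856) = -2641171/90214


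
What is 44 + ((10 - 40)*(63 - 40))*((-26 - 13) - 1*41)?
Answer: 55244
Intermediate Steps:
44 + ((10 - 40)*(63 - 40))*((-26 - 13) - 1*41) = 44 + (-30*23)*(-39 - 41) = 44 - 690*(-80) = 44 + 55200 = 55244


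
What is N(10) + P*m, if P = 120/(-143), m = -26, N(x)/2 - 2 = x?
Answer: 504/11 ≈ 45.818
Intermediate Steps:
N(x) = 4 + 2*x
P = -120/143 (P = 120*(-1/143) = -120/143 ≈ -0.83916)
N(10) + P*m = (4 + 2*10) - 120/143*(-26) = (4 + 20) + 240/11 = 24 + 240/11 = 504/11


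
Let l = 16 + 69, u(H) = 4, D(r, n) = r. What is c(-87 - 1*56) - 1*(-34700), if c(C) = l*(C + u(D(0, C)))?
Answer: 22885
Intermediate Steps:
l = 85
c(C) = 340 + 85*C (c(C) = 85*(C + 4) = 85*(4 + C) = 340 + 85*C)
c(-87 - 1*56) - 1*(-34700) = (340 + 85*(-87 - 1*56)) - 1*(-34700) = (340 + 85*(-87 - 56)) + 34700 = (340 + 85*(-143)) + 34700 = (340 - 12155) + 34700 = -11815 + 34700 = 22885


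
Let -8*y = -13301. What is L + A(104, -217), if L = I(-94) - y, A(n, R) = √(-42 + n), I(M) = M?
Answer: -14053/8 + √62 ≈ -1748.8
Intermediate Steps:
y = 13301/8 (y = -⅛*(-13301) = 13301/8 ≈ 1662.6)
L = -14053/8 (L = -94 - 1*13301/8 = -94 - 13301/8 = -14053/8 ≈ -1756.6)
L + A(104, -217) = -14053/8 + √(-42 + 104) = -14053/8 + √62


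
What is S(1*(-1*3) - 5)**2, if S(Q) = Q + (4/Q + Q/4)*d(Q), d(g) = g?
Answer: 144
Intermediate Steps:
S(Q) = Q + Q*(4/Q + Q/4) (S(Q) = Q + (4/Q + Q/4)*Q = Q + Q*(4/Q + Q/4))
S(1*(-1*3) - 5)**2 = (4 + (1*(-1*3) - 5) + (1*(-1*3) - 5)**2/4)**2 = (4 + (1*(-3) - 5) + (1*(-3) - 5)**2/4)**2 = (4 + (-3 - 5) + (-3 - 5)**2/4)**2 = (4 - 8 + (1/4)*(-8)**2)**2 = (4 - 8 + (1/4)*64)**2 = (4 - 8 + 16)**2 = 12**2 = 144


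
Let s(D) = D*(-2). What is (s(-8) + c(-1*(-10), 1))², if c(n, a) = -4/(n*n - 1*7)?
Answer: 2202256/8649 ≈ 254.63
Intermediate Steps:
s(D) = -2*D
c(n, a) = -4/(-7 + n²) (c(n, a) = -4/(n² - 7) = -4/(-7 + n²))
(s(-8) + c(-1*(-10), 1))² = (-2*(-8) - 4/(-7 + (-1*(-10))²))² = (16 - 4/(-7 + 10²))² = (16 - 4/(-7 + 100))² = (16 - 4/93)² = (1484/93)² = 2202256/8649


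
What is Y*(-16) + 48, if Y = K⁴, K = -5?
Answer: -9952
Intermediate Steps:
Y = 625 (Y = (-5)⁴ = 625)
Y*(-16) + 48 = 625*(-16) + 48 = -10000 + 48 = -9952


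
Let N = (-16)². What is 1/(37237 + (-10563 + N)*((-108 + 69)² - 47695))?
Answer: 1/475952655 ≈ 2.1011e-9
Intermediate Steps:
N = 256
1/(37237 + (-10563 + N)*((-108 + 69)² - 47695)) = 1/(37237 + (-10563 + 256)*((-108 + 69)² - 47695)) = 1/(37237 - 10307*((-39)² - 47695)) = 1/(37237 - 10307*(1521 - 47695)) = 1/(37237 - 10307*(-46174)) = 1/(37237 + 475915418) = 1/475952655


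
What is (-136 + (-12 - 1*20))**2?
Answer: 28224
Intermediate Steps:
(-136 + (-12 - 1*20))**2 = (-136 + (-12 - 20))**2 = (-136 - 32)**2 = (-168)**2 = 28224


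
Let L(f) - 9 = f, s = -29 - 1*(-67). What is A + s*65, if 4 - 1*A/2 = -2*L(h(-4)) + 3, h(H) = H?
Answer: 2492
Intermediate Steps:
s = 38 (s = -29 + 67 = 38)
L(f) = 9 + f
A = 22 (A = 8 - 2*(-2*(9 - 4) + 3) = 8 - 2*(-2*5 + 3) = 8 - 2*(-10 + 3) = 8 - 2*(-7) = 8 + 14 = 22)
A + s*65 = 22 + 38*65 = 22 + 2470 = 2492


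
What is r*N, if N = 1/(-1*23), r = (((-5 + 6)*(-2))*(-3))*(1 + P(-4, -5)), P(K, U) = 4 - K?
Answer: -54/23 ≈ -2.3478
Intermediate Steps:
r = 54 (r = (((-5 + 6)*(-2))*(-3))*(1 + (4 - 1*(-4))) = ((1*(-2))*(-3))*(1 + (4 + 4)) = (-2*(-3))*(1 + 8) = 6*9 = 54)
N = -1/23 (N = 1/(-23) = -1/23 ≈ -0.043478)
r*N = 54*(-1/23) = -54/23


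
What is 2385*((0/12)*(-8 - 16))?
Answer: 0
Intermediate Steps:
2385*((0/12)*(-8 - 16)) = 2385*((0*(1/12))*(-24)) = 2385*(0*(-24)) = 2385*0 = 0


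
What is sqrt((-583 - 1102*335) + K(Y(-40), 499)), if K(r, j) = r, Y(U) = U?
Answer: I*sqrt(369793) ≈ 608.11*I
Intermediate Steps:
sqrt((-583 - 1102*335) + K(Y(-40), 499)) = sqrt((-583 - 1102*335) - 40) = sqrt((-583 - 369170) - 40) = sqrt(-369753 - 40) = sqrt(-369793) = I*sqrt(369793)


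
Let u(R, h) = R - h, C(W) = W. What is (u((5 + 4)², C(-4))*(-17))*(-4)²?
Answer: -23120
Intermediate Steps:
(u((5 + 4)², C(-4))*(-17))*(-4)² = (((5 + 4)² - 1*(-4))*(-17))*(-4)² = ((9² + 4)*(-17))*16 = ((81 + 4)*(-17))*16 = (85*(-17))*16 = -1445*16 = -23120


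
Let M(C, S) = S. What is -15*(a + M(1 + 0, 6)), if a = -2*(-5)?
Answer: -240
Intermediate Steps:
a = 10
-15*(a + M(1 + 0, 6)) = -15*(10 + 6) = -15*16 = -240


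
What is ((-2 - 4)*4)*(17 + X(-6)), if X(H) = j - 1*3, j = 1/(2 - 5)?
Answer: -328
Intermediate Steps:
j = -⅓ (j = 1/(-3) = -⅓ ≈ -0.33333)
X(H) = -10/3 (X(H) = -⅓ - 1*3 = -⅓ - 3 = -10/3)
((-2 - 4)*4)*(17 + X(-6)) = ((-2 - 4)*4)*(17 - 10/3) = -6*4*(41/3) = -24*41/3 = -328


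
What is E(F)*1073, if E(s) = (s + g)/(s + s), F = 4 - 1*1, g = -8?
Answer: -5365/6 ≈ -894.17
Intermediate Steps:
F = 3 (F = 4 - 1 = 3)
E(s) = (-8 + s)/(2*s) (E(s) = (s - 8)/(s + s) = (-8 + s)/((2*s)) = (-8 + s)*(1/(2*s)) = (-8 + s)/(2*s))
E(F)*1073 = ((½)*(-8 + 3)/3)*1073 = ((½)*(⅓)*(-5))*1073 = -⅚*1073 = -5365/6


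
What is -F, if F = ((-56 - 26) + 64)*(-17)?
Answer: -306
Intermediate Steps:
F = 306 (F = (-82 + 64)*(-17) = -18*(-17) = 306)
-F = -1*306 = -306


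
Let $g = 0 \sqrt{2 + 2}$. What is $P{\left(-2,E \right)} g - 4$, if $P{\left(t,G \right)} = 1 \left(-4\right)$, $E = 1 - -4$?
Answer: $-4$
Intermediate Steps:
$E = 5$ ($E = 1 + 4 = 5$)
$g = 0$ ($g = 0 \sqrt{4} = 0 \cdot 2 = 0$)
$P{\left(t,G \right)} = -4$
$P{\left(-2,E \right)} g - 4 = \left(-4\right) 0 - 4 = 0 - 4 = -4$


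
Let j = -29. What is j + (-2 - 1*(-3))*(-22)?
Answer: -51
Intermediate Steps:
j + (-2 - 1*(-3))*(-22) = -29 + (-2 - 1*(-3))*(-22) = -29 + (-2 + 3)*(-22) = -29 + 1*(-22) = -29 - 22 = -51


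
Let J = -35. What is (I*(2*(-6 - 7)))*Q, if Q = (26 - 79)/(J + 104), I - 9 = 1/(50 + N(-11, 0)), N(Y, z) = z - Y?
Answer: 757900/4209 ≈ 180.07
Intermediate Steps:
I = 550/61 (I = 9 + 1/(50 + (0 - 1*(-11))) = 9 + 1/(50 + (0 + 11)) = 9 + 1/(50 + 11) = 9 + 1/61 = 550/61 ≈ 9.0164)
Q = -53/69 (Q = (26 - 79)/(-35 + 104) = -53/69 ≈ -0.76812)
(I*(2*(-6 - 7)))*Q = (550*(2*(-6 - 7))/61)*(-53/69) = (550*(2*(-13))/61)*(-53/69) = ((550/61)*(-26))*(-53/69) = -14300/61*(-53/69) = 757900/4209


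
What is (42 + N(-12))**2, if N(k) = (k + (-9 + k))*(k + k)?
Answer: 695556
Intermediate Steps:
N(k) = 2*k*(-9 + 2*k) (N(k) = (-9 + 2*k)*(2*k) = 2*k*(-9 + 2*k))
(42 + N(-12))**2 = (42 + 2*(-12)*(-9 + 2*(-12)))**2 = (42 + 2*(-12)*(-9 - 24))**2 = (42 + 2*(-12)*(-33))**2 = (42 + 792)**2 = 834**2 = 695556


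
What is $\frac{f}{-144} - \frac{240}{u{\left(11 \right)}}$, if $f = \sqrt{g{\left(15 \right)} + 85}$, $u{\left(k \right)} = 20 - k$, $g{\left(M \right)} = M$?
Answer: $- \frac{1925}{72} \approx -26.736$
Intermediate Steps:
$f = 10$ ($f = \sqrt{15 + 85} = \sqrt{100} = 10$)
$\frac{f}{-144} - \frac{240}{u{\left(11 \right)}} = \frac{10}{-144} - \frac{240}{20 - 11} = 10 \left(- \frac{1}{144}\right) - \frac{240}{20 - 11} = - \frac{5}{72} - \frac{240}{9} = - \frac{5}{72} - \frac{80}{3} = - \frac{1925}{72}$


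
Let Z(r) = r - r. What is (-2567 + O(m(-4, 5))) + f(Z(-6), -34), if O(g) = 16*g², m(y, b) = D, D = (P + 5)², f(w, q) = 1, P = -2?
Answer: -1270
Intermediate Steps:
Z(r) = 0
D = 9 (D = (-2 + 5)² = 3² = 9)
m(y, b) = 9
(-2567 + O(m(-4, 5))) + f(Z(-6), -34) = (-2567 + 16*9²) + 1 = (-2567 + 16*81) + 1 = (-2567 + 1296) + 1 = -1271 + 1 = -1270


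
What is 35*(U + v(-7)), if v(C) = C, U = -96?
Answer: -3605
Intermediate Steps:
35*(U + v(-7)) = 35*(-96 - 7) = 35*(-103) = -3605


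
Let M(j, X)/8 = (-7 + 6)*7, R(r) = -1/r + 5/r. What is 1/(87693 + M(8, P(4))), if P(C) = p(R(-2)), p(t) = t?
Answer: 1/87637 ≈ 1.1411e-5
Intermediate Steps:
R(r) = 4/r
P(C) = -2 (P(C) = 4/(-2) = 4*(-½) = -2)
M(j, X) = -56 (M(j, X) = 8*((-7 + 6)*7) = 8*(-1*7) = 8*(-7) = -56)
1/(87693 + M(8, P(4))) = 1/(87693 - 56) = 1/87637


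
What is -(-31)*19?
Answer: 589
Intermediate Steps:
-(-31)*19 = -31*(-19) = 589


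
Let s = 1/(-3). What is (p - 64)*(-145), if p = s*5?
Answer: 28565/3 ≈ 9521.7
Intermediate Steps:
s = -⅓ ≈ -0.33333
p = -5/3 (p = -⅓*5 = -5/3 ≈ -1.6667)
(p - 64)*(-145) = (-5/3 - 64)*(-145) = -197/3*(-145) = 28565/3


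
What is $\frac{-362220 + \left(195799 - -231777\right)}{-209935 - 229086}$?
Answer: $- \frac{65356}{439021} \approx -0.14887$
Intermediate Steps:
$\frac{-362220 + \left(195799 - -231777\right)}{-209935 - 229086} = \frac{-362220 + \left(195799 + 231777\right)}{-439021} = \left(-362220 + 427576\right) \left(- \frac{1}{439021}\right) = 65356 \left(- \frac{1}{439021}\right) = - \frac{65356}{439021}$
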